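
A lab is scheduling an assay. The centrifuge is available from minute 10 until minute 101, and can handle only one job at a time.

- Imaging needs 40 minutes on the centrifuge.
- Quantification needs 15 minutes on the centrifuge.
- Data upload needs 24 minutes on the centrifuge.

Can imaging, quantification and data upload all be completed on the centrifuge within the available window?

The centrifuge window is 101 − 10 = 91 minutes.
Running back to back, the jobs need 40 + 15 + 24 = 79 minutes on the centrifuge.
Since 79 ≤ 91, they fit within the window.

Yes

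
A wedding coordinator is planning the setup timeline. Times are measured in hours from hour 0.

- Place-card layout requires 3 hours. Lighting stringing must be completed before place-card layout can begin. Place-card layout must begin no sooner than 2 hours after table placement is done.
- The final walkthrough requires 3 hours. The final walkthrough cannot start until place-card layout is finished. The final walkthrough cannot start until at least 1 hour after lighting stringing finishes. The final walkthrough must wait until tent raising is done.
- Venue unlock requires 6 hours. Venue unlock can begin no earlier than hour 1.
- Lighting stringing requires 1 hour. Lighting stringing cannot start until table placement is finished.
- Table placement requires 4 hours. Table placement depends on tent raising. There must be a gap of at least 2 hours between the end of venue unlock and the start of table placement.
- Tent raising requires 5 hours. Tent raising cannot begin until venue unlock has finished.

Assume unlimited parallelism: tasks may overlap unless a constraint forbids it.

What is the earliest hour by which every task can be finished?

Venue unlock cannot begin until its own release at hour 1. It runs from hour 1 to 1 + 6 = hour 7.
Tent raising waits on venue unlock (finishes hour 7), so it starts at hour 7 and finishes at 7 + 5 = hour 12.
Table placement cannot start until tent raising (finishes hour 12); venue unlock (finishes hour 7, plus 2-hour gap → hour 9). The controlling bound is hour 12, so table placement finishes at 12 + 4 = hour 16.
After table placement (finishes hour 16), lighting stringing can start at hour 16 and finishes at hour 17.
Place-card layout needs all of lighting stringing (finishes hour 17); table placement (finishes hour 16, plus 2-hour gap → hour 18). That puts its earliest start at hour 18; it finishes at 18 + 3 = hour 21.
The final walkthrough cannot start until place-card layout (finishes hour 21); lighting stringing (finishes hour 17, plus 1-hour gap → hour 18); tent raising (finishes hour 12). The controlling bound is hour 21, so the final walkthrough finishes at 21 + 3 = hour 24.
All tasks are finished once the last one completes. Finish times: Venue unlock at 7, Tent raising at 12, Table placement at 16, Lighting stringing at 17, Place-card layout at 21, The final walkthrough at 24. The latest is hour 24.

24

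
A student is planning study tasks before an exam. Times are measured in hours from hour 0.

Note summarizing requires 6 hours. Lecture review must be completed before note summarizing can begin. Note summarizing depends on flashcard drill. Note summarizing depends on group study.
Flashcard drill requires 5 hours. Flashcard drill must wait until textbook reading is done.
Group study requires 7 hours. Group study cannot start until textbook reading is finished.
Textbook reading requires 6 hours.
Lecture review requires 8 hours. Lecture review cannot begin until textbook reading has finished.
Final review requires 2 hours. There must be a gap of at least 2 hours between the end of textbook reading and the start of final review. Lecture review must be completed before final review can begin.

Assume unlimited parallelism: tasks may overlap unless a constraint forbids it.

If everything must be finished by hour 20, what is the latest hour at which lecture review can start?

Note summarizing has no dependents, so it just needs to finish by hour 20. Starting by 20 − 6 = hour 14 achieves that.
Final review has no dependents, so it just needs to finish by hour 20. Starting by 20 − 2 = hour 18 achieves that.
Lecture review has several dependents: note summarizing (must start by hour 14); final review (must start by hour 18). The earliest of those limits is hour 14, so lecture review must start by 14 − 8 = hour 6.

6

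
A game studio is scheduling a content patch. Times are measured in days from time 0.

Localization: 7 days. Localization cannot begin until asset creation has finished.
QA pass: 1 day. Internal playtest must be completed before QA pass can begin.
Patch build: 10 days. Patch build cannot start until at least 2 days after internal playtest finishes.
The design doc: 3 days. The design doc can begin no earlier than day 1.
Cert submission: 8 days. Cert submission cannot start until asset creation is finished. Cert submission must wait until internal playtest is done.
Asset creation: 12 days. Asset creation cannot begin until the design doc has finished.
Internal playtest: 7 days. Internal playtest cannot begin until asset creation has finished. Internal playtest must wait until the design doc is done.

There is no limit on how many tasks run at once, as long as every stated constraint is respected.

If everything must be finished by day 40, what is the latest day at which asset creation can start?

9

Nothing follows QA pass; the deadline of day 40 is its only limit. It must start by 40 − 1 = day 39.
Cert submission has no dependents, so it just needs to finish by day 40. Starting by 40 − 8 = day 32 achieves that.
To finish by day 40, patch build (duration 10) must start no later than day 30.
Internal playtest has several dependents: QA pass (must start by day 39); cert submission (must start by day 32); patch build (must start by day 30, minus 2-day gap → day 28). The earliest of those limits is day 28, so internal playtest must start by 28 − 7 = day 21.
To finish by day 40, localization (duration 7) must start no later than day 33.
Asset creation has several dependents: internal playtest (must start by day 21); localization (must start by day 33); cert submission (must start by day 32). The earliest of those limits is day 21, so asset creation must start by 21 − 12 = day 9.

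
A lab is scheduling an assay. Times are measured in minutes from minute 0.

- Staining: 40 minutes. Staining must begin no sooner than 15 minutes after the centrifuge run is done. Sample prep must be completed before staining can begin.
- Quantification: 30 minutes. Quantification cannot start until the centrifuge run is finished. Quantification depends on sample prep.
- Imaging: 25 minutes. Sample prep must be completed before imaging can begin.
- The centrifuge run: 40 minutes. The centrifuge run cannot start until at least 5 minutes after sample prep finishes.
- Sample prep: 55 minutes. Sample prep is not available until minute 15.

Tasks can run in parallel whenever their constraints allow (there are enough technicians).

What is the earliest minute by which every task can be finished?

Sample prep waits on its own release at minute 15, so it starts at minute 15 and finishes at 15 + 55 = minute 70.
Imaging waits on sample prep (finishes minute 70), so it starts at minute 70 and finishes at 70 + 25 = minute 95.
The centrifuge run cannot begin until sample prep (finishes minute 70, plus 5-minute gap → minute 75). It runs from minute 75 to 75 + 40 = minute 115.
Quantification needs all of the centrifuge run (finishes minute 115); sample prep (finishes minute 70). That puts its earliest start at minute 115; it finishes at 115 + 30 = minute 145.
Staining needs all of the centrifuge run (finishes minute 115, plus 15-minute gap → minute 130); sample prep (finishes minute 70). That puts its earliest start at minute 130; it finishes at 130 + 40 = minute 170.
All tasks are finished once the last one completes. Finish times: Sample prep at 70, The centrifuge run at 115, Staining at 170, Imaging at 95, Quantification at 145. The latest is minute 170.

170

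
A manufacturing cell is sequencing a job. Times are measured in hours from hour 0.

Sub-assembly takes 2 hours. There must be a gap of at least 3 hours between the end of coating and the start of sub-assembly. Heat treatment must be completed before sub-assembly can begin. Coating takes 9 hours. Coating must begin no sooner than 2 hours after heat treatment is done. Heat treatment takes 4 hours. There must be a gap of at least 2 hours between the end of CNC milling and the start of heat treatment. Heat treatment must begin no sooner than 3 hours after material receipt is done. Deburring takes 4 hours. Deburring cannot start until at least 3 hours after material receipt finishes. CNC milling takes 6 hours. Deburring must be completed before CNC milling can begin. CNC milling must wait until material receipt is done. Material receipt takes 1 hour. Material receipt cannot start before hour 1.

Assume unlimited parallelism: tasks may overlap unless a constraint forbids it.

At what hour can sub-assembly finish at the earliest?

37

Material receipt waits on its own release at hour 1, so it starts at hour 1 and finishes at 1 + 1 = hour 2.
Deburring cannot begin until material receipt (finishes hour 2, plus 3-hour gap → hour 5). It runs from hour 5 to 5 + 4 = hour 9.
CNC milling cannot start until deburring (finishes hour 9); material receipt (finishes hour 2). The controlling bound is hour 9, so CNC milling finishes at 9 + 6 = hour 15.
Heat treatment needs all of CNC milling (finishes hour 15, plus 2-hour gap → hour 17); material receipt (finishes hour 2, plus 3-hour gap → hour 5). That puts its earliest start at hour 17; it finishes at 17 + 4 = hour 21.
After heat treatment (finishes hour 21, plus 2-hour gap → hour 23), coating can start at hour 23 and finishes at hour 32.
Sub-assembly needs all of coating (finishes hour 32, plus 3-hour gap → hour 35); heat treatment (finishes hour 21). That puts its earliest start at hour 35; it finishes at 35 + 2 = hour 37.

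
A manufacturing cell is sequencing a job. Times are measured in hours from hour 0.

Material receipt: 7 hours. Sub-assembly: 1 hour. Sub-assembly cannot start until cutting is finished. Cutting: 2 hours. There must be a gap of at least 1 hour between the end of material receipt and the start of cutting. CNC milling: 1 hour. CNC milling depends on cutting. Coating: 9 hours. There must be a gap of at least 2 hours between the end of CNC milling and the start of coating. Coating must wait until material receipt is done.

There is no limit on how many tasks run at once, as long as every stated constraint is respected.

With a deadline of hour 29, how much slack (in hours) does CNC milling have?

Nothing blocks material receipt, so it runs from hour 0 to hour 7.
Cutting cannot begin until material receipt (finishes hour 7, plus 1-hour gap → hour 8). It runs from hour 8 to 8 + 2 = hour 10.
CNC milling cannot begin until cutting (finishes hour 10). It runs from hour 10 to 10 + 1 = hour 11.

Working backward from the deadline:
Coating has no dependents, so it just needs to finish by hour 29. Starting by 29 − 9 = hour 20 achieves that.
CNC milling must finish before coating (must start by hour 20, minus 2-hour gap → hour 18). With a 1-hour duration, CNC milling must start by 18 − 1 = hour 17.
So CNC milling can start as early as hour 10 and as late as hour 17, giving 17 − 10 = 7 hours of slack.

7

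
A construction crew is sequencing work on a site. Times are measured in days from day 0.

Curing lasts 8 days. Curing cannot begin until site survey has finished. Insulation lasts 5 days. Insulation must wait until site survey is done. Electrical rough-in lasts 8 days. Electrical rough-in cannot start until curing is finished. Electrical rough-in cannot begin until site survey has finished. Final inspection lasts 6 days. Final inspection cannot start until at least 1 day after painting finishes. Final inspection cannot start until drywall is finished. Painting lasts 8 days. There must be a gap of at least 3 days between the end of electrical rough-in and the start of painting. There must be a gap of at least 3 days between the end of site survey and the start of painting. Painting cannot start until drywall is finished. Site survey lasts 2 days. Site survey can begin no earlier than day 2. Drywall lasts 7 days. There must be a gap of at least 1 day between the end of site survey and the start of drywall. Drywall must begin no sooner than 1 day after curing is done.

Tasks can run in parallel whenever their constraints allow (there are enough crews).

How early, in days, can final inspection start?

32

Site survey waits on its own release at day 2, so it starts at day 2 and finishes at 2 + 2 = day 4.
Curing cannot begin until site survey (finishes day 4). It runs from day 4 to 4 + 8 = day 12.
Drywall has to wait for site survey (finishes day 4, plus 1-day gap → day 5); curing (finishes day 12, plus 1-day gap → day 13). The latest of these is day 13, so drywall runs day 13 to 13 + 7 = day 20.
Electrical rough-in cannot start until curing (finishes day 12); site survey (finishes day 4). The controlling bound is day 12, so electrical rough-in finishes at 12 + 8 = day 20.
Painting needs all of electrical rough-in (finishes day 20, plus 3-day gap → day 23); site survey (finishes day 4, plus 3-day gap → day 7); drywall (finishes day 20). That puts its earliest start at day 23; it finishes at 23 + 8 = day 31.
Final inspection waits on painting (finishes day 31, plus 1-day gap → day 32); drywall (finishes day 20). The latest of these is day 32, which is the earliest final inspection can start.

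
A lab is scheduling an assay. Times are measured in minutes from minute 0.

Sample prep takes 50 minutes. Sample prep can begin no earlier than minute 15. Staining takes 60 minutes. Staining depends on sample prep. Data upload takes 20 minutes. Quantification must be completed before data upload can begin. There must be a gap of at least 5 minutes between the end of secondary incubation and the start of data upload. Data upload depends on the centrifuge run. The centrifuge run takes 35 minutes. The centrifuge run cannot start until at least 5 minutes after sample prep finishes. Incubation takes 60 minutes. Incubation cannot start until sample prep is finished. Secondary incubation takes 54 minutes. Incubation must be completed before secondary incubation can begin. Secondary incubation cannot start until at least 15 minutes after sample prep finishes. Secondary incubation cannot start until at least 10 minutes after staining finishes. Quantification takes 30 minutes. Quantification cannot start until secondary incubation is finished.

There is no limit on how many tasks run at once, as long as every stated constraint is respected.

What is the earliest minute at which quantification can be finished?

219

Sample prep cannot begin until its own release at minute 15. It runs from minute 15 to 15 + 50 = minute 65.
Staining waits on sample prep (finishes minute 65), so it starts at minute 65 and finishes at 65 + 60 = minute 125.
Incubation waits on sample prep (finishes minute 65), so it starts at minute 65 and finishes at 65 + 60 = minute 125.
For secondary incubation: incubation (finishes minute 125); sample prep (finishes minute 65, plus 15-minute gap → minute 80); staining (finishes minute 125, plus 10-minute gap → minute 135). Taking the maximum gives a start of minute 135, and it finishes at 135 + 54 = minute 189.
Quantification waits on secondary incubation (finishes minute 189), so it starts at minute 189 and finishes at 189 + 30 = minute 219.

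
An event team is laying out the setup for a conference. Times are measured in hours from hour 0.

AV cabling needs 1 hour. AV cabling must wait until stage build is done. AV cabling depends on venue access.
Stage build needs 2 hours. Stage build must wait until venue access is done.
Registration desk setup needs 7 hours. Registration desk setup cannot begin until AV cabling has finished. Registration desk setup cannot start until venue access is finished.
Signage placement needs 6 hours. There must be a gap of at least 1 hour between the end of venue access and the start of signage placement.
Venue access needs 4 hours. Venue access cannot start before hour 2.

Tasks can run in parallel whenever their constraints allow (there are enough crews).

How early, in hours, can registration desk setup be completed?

16

Venue access cannot begin until its own release at hour 2. It runs from hour 2 to 2 + 4 = hour 6.
Stage build waits on venue access (finishes hour 6), so it starts at hour 6 and finishes at 6 + 2 = hour 8.
AV cabling needs all of stage build (finishes hour 8); venue access (finishes hour 6). That puts its earliest start at hour 8; it finishes at 8 + 1 = hour 9.
Registration desk setup needs all of AV cabling (finishes hour 9); venue access (finishes hour 6). That puts its earliest start at hour 9; it finishes at 9 + 7 = hour 16.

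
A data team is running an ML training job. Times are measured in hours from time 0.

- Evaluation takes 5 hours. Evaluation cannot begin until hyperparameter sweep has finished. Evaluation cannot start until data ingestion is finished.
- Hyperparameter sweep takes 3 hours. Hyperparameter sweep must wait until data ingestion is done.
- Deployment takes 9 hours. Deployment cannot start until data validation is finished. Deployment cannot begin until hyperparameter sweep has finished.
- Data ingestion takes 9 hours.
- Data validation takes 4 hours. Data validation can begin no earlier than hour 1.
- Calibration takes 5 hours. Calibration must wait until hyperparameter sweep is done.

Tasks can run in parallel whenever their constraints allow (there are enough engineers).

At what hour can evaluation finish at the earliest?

Nothing blocks data ingestion, so it runs from hour 0 to hour 9.
After data ingestion (finishes hour 9), hyperparameter sweep can start at hour 9 and finishes at hour 12.
For evaluation: hyperparameter sweep (finishes hour 12); data ingestion (finishes hour 9). Taking the maximum gives a start of hour 12, and it finishes at 12 + 5 = hour 17.

17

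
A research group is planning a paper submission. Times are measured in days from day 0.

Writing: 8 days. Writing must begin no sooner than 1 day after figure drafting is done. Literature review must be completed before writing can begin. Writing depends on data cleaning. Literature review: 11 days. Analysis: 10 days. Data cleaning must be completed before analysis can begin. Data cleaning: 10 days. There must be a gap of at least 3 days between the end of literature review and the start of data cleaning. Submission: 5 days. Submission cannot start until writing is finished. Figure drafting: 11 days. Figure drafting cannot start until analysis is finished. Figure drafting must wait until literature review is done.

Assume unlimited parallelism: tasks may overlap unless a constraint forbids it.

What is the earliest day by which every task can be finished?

59

Nothing blocks literature review, so it runs from day 0 to day 11.
Data cleaning waits on literature review (finishes day 11, plus 3-day gap → day 14), so it starts at day 14 and finishes at 14 + 10 = day 24.
Analysis waits on data cleaning (finishes day 24), so it starts at day 24 and finishes at 24 + 10 = day 34.
Figure drafting has to wait for analysis (finishes day 34); literature review (finishes day 11). The latest of these is day 34, so figure drafting runs day 34 to 34 + 11 = day 45.
For writing: figure drafting (finishes day 45, plus 1-day gap → day 46); literature review (finishes day 11); data cleaning (finishes day 24). Taking the maximum gives a start of day 46, and it finishes at 46 + 8 = day 54.
Submission waits on writing (finishes day 54), so it starts at day 54 and finishes at 54 + 5 = day 59.
All tasks are finished once the last one completes. Finish times: Literature review at 11, Data cleaning at 24, Analysis at 34, Figure drafting at 45, Writing at 54, Submission at 59. The latest is day 59.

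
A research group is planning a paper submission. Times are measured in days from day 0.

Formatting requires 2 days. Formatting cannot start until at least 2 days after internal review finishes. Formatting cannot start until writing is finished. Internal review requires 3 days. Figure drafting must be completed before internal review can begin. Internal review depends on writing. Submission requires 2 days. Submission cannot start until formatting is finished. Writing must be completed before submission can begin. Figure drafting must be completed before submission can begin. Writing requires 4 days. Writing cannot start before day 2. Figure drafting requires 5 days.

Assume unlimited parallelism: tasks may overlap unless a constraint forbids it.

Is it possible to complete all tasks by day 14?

No

Writing cannot begin until its own release at day 2. It runs from day 2 to 2 + 4 = day 6.
Figure drafting has no prerequisites, so it starts at day 0 and finishes at day 5.
Internal review has to wait for figure drafting (finishes day 5); writing (finishes day 6). The latest of these is day 6, so internal review runs day 6 to 6 + 3 = day 9.
For formatting: internal review (finishes day 9, plus 2-day gap → day 11); writing (finishes day 6). Taking the maximum gives a start of day 11, and it finishes at 11 + 2 = day 13.
Submission cannot start until formatting (finishes day 13); writing (finishes day 6); figure drafting (finishes day 5). The controlling bound is day 13, so submission finishes at 13 + 2 = day 15.
The earliest everything can be done is day 15, which is after the deadline of 14, so it is not possible.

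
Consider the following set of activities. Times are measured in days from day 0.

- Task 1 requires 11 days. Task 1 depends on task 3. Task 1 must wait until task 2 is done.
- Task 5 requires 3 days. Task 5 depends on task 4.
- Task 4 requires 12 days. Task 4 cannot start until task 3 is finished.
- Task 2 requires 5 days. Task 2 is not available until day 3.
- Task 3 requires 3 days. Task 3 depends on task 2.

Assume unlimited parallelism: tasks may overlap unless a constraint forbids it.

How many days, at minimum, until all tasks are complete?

Task 2 waits on its own release at day 3, so it starts at day 3 and finishes at 3 + 5 = day 8.
Task 3 waits on task 2 (finishes day 8), so it starts at day 8 and finishes at 8 + 3 = day 11.
Task 4 waits on task 3 (finishes day 11), so it starts at day 11 and finishes at 11 + 12 = day 23.
After task 4 (finishes day 23), task 5 can start at day 23 and finishes at day 26.
For task 1: task 3 (finishes day 11); task 2 (finishes day 8). Taking the maximum gives a start of day 11, and it finishes at 11 + 11 = day 22.
All tasks are finished once the last one completes. Finish times: Task 1 at 22, Task 2 at 8, Task 3 at 11, Task 4 at 23, Task 5 at 26. The latest is day 26.

26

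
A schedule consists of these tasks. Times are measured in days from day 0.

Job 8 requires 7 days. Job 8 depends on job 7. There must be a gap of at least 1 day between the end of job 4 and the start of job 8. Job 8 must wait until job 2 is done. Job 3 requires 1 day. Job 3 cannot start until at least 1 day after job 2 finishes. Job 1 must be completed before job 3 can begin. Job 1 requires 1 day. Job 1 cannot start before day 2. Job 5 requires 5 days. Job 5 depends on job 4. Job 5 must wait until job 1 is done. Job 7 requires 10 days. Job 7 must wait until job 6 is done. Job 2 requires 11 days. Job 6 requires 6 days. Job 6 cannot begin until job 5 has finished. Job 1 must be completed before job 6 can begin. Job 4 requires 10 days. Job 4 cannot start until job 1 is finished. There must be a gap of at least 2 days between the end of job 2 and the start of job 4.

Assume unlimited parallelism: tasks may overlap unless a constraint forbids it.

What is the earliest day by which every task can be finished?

Job 2 can start immediately at day 0; it finishes at day 11.
Job 1 waits on its own release at day 2, so it starts at day 2 and finishes at 2 + 1 = day 3.
Job 4 cannot start until job 1 (finishes day 3); job 2 (finishes day 11, plus 2-day gap → day 13). The controlling bound is day 13, so job 4 finishes at 13 + 10 = day 23.
Job 5 has to wait for job 4 (finishes day 23); job 1 (finishes day 3). The latest of these is day 23, so job 5 runs day 23 to 23 + 5 = day 28.
Job 6 needs all of job 5 (finishes day 28); job 1 (finishes day 3). That puts its earliest start at day 28; it finishes at 28 + 6 = day 34.
After job 6 (finishes day 34), job 7 can start at day 34 and finishes at day 44.
For job 8: job 7 (finishes day 44); job 4 (finishes day 23, plus 1-day gap → day 24); job 2 (finishes day 11). Taking the maximum gives a start of day 44, and it finishes at 44 + 7 = day 51.
Job 3 has to wait for job 2 (finishes day 11, plus 1-day gap → day 12); job 1 (finishes day 3). The latest of these is day 12, so job 3 runs day 12 to 12 + 1 = day 13.
All tasks are finished once the last one completes. Finish times: Job 1 at 3, Job 2 at 11, Job 3 at 13, Job 4 at 23, Job 5 at 28, Job 6 at 34, Job 7 at 44, Job 8 at 51. The latest is day 51.

51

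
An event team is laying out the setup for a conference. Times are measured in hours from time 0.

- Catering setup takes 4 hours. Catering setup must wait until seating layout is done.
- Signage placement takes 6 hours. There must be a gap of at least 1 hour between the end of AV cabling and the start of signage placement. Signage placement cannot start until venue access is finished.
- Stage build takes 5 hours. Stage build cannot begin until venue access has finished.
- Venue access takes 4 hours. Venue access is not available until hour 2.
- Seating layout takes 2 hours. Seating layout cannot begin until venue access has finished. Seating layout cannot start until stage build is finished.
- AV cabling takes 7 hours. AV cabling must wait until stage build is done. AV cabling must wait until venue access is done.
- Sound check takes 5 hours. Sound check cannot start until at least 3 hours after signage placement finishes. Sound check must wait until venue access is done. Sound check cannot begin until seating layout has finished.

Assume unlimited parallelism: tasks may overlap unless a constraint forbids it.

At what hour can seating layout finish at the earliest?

13

Venue access cannot begin until its own release at hour 2. It runs from hour 2 to 2 + 4 = hour 6.
After venue access (finishes hour 6), stage build can start at hour 6 and finishes at hour 11.
Seating layout needs all of venue access (finishes hour 6); stage build (finishes hour 11). That puts its earliest start at hour 11; it finishes at 11 + 2 = hour 13.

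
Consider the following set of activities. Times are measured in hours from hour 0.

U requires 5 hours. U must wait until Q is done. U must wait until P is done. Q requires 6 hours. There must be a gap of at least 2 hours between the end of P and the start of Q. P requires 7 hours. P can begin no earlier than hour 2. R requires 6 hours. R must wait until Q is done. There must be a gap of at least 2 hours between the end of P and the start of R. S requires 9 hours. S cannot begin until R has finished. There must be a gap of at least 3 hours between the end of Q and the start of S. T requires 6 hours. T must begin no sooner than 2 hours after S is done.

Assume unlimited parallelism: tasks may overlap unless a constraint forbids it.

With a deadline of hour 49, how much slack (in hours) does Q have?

9

After its own release at hour 2, P can start at hour 2 and finishes at hour 9.
After P (finishes hour 9, plus 2-hour gap → hour 11), Q can start at hour 11 and finishes at hour 17.

Working backward from the deadline:
T has no dependents, so it just needs to finish by hour 49. Starting by 49 − 6 = hour 43 achieves that.
Since T (must start by hour 43, minus 2-hour gap → hour 41) depends on it, S must finish by hour 41. Backing off its 9-hour duration gives a latest start of hour 32.
R feeds into S (must start by hour 32); so R must finish by hour 32 and therefore start by hour 26.
U has no dependents, so it just needs to finish by hour 49. Starting by 49 − 5 = hour 44 achieves that.
For Q: R (must start by hour 26); S (must start by hour 32, minus 3-hour gap → hour 29); U (must start by hour 44). The most restrictive is hour 26; with a 6-hour duration, Q must start by hour 20.
So Q can start as early as hour 11 and as late as hour 20, giving 20 − 11 = 9 hours of slack.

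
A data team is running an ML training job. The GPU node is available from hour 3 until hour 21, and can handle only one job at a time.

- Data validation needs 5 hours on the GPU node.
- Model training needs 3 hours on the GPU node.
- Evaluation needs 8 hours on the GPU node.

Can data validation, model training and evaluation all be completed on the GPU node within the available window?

Yes

The GPU node window is 21 − 3 = 18 hours.
Running back to back, the jobs need 5 + 3 + 8 = 16 hours on the GPU node.
Since 16 ≤ 18, they fit within the window.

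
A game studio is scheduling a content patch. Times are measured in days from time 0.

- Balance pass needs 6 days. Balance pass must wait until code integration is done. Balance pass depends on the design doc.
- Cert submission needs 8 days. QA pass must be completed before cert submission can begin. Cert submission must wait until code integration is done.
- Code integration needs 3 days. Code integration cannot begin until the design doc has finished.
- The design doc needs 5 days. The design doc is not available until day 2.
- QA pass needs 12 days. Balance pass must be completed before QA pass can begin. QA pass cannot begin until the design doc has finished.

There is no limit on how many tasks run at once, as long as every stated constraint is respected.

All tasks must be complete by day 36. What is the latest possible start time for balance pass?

To finish by day 36, cert submission (duration 8) must start no later than day 28.
QA pass must finish before cert submission (must start by day 28). With a 12-day duration, QA pass must start by 28 − 12 = day 16.
Balance pass feeds into QA pass (must start by day 16); so balance pass must finish by day 16 and therefore start by day 10.

10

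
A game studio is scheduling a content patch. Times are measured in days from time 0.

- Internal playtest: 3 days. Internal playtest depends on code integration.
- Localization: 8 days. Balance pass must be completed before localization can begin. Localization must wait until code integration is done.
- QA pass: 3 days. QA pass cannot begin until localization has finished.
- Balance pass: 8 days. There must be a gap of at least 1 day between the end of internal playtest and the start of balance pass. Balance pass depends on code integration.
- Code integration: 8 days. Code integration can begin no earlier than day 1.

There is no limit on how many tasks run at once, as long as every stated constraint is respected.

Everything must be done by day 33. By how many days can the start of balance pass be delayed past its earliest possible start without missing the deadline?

Code integration cannot begin until its own release at day 1. It runs from day 1 to 1 + 8 = day 9.
Internal playtest cannot begin until code integration (finishes day 9). It runs from day 9 to 9 + 3 = day 12.
Balance pass needs all of internal playtest (finishes day 12, plus 1-day gap → day 13); code integration (finishes day 9). That puts its earliest start at day 13; it finishes at 13 + 8 = day 21.

Working backward from the deadline:
QA pass must finish by day 33; it takes 3 days, so it must start by 33 − 3 = day 30.
Localization feeds into QA pass (must start by day 30); so localization must finish by day 30 and therefore start by day 22.
Balance pass feeds into localization (must start by day 22); so balance pass must finish by day 22 and therefore start by day 14.
So balance pass can start as early as day 13 and as late as day 14, giving 14 − 13 = 1 day of slack.

1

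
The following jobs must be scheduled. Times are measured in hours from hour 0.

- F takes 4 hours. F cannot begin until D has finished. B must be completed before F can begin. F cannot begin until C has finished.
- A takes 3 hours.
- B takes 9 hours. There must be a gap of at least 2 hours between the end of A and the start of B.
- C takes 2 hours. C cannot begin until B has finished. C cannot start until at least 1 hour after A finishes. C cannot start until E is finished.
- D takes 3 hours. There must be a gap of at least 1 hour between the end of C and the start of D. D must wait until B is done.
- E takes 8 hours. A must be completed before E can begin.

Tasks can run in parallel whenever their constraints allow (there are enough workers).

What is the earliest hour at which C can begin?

Nothing blocks A, so it runs from hour 0 to hour 3.
E waits on A (finishes hour 3), so it starts at hour 3 and finishes at 3 + 8 = hour 11.
After A (finishes hour 3, plus 2-hour gap → hour 5), B can start at hour 5 and finishes at hour 14.
C waits on B (finishes hour 14); A (finishes hour 3, plus 1-hour gap → hour 4); E (finishes hour 11). The latest of these is hour 14, which is the earliest C can start.

14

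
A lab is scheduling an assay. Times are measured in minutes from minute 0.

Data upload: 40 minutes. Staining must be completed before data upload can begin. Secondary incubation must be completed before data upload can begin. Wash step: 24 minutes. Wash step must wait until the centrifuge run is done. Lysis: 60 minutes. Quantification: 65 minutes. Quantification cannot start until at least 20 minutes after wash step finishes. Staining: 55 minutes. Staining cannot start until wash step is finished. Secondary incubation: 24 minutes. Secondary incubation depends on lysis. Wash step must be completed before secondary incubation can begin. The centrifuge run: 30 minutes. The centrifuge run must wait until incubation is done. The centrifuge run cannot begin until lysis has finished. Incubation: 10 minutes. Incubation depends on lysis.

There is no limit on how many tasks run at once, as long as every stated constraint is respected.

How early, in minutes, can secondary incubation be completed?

Lysis can start immediately at minute 0; it finishes at minute 60.
Incubation cannot begin until lysis (finishes minute 60). It runs from minute 60 to 60 + 10 = minute 70.
The centrifuge run has to wait for incubation (finishes minute 70); lysis (finishes minute 60). The latest of these is minute 70, so the centrifuge run runs minute 70 to 70 + 30 = minute 100.
After the centrifuge run (finishes minute 100), wash step can start at minute 100 and finishes at minute 124.
Secondary incubation has to wait for lysis (finishes minute 60); wash step (finishes minute 124). The latest of these is minute 124, so secondary incubation runs minute 124 to 124 + 24 = minute 148.

148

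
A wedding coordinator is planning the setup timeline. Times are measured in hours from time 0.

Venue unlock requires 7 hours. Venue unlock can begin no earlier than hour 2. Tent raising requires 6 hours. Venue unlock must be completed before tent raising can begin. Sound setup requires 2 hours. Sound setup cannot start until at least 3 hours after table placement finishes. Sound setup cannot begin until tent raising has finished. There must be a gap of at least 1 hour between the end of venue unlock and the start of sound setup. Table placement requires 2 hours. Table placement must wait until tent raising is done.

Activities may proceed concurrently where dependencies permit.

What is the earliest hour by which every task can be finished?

22

Venue unlock cannot begin until its own release at hour 2. It runs from hour 2 to 2 + 7 = hour 9.
After venue unlock (finishes hour 9), tent raising can start at hour 9 and finishes at hour 15.
Table placement cannot begin until tent raising (finishes hour 15). It runs from hour 15 to 15 + 2 = hour 17.
For sound setup: table placement (finishes hour 17, plus 3-hour gap → hour 20); tent raising (finishes hour 15); venue unlock (finishes hour 9, plus 1-hour gap → hour 10). Taking the maximum gives a start of hour 20, and it finishes at 20 + 2 = hour 22.
All tasks are finished once the last one completes. Finish times: Venue unlock at 9, Tent raising at 15, Table placement at 17, Sound setup at 22. The latest is hour 22.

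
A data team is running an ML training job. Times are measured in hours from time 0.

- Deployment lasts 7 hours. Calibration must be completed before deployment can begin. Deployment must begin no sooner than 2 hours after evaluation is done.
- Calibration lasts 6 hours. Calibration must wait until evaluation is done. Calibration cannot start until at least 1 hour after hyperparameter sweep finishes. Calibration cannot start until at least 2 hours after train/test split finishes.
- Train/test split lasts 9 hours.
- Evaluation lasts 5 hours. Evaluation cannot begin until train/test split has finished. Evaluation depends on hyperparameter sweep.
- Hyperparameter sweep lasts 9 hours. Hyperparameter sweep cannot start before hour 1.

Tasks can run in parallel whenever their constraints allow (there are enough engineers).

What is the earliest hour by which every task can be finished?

Hyperparameter sweep cannot begin until its own release at hour 1. It runs from hour 1 to 1 + 9 = hour 10.
Train/test split can start immediately at hour 0; it finishes at hour 9.
For evaluation: train/test split (finishes hour 9); hyperparameter sweep (finishes hour 10). Taking the maximum gives a start of hour 10, and it finishes at 10 + 5 = hour 15.
Calibration needs all of evaluation (finishes hour 15); hyperparameter sweep (finishes hour 10, plus 1-hour gap → hour 11); train/test split (finishes hour 9, plus 2-hour gap → hour 11). That puts its earliest start at hour 15; it finishes at 15 + 6 = hour 21.
Deployment has to wait for calibration (finishes hour 21); evaluation (finishes hour 15, plus 2-hour gap → hour 17). The latest of these is hour 21, so deployment runs hour 21 to 21 + 7 = hour 28.
All tasks are finished once the last one completes. Finish times: Train/test split at 9, Hyperparameter sweep at 10, Evaluation at 15, Calibration at 21, Deployment at 28. The latest is hour 28.

28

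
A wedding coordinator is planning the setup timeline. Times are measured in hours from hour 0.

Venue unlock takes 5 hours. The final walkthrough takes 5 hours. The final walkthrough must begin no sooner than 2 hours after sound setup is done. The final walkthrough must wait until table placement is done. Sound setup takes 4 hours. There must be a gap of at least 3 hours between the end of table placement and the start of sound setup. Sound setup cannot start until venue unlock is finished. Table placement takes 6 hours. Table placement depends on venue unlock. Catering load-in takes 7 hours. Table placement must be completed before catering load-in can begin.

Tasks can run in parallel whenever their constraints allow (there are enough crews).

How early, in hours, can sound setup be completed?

18

Venue unlock has no prerequisites, so it starts at hour 0 and finishes at hour 5.
Table placement cannot begin until venue unlock (finishes hour 5). It runs from hour 5 to 5 + 6 = hour 11.
For sound setup: table placement (finishes hour 11, plus 3-hour gap → hour 14); venue unlock (finishes hour 5). Taking the maximum gives a start of hour 14, and it finishes at 14 + 4 = hour 18.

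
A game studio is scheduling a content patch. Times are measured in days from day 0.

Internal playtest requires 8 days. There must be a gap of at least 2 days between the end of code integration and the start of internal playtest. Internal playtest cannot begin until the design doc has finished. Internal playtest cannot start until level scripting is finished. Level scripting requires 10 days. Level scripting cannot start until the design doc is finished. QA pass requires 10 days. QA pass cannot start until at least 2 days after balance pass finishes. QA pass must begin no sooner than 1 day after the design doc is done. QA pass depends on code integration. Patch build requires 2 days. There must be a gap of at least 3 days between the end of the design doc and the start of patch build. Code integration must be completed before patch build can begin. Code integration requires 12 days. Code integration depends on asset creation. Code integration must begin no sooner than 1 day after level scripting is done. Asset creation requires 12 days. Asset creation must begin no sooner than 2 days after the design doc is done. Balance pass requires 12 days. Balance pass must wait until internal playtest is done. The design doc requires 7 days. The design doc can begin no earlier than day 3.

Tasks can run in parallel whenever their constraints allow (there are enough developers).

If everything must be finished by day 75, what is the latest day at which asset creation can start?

17

To finish by day 75, QA pass (duration 10) must start no later than day 65.
Balance pass feeds into QA pass (must start by day 65, minus 2-day gap → day 63); so balance pass must finish by day 63 and therefore start by day 51.
Internal playtest has to be done before balance pass (must start by day 51). That means finishing by day 51, i.e. starting by 51 − 8 = day 43.
To finish by day 75, patch build (duration 2) must start no later than day 73.
Code integration must finish in time for internal playtest (must start by day 43, minus 2-day gap → day 41); QA pass (must start by day 65); patch build (must start by day 73). The tightest is day 41, so code integration must start by 41 − 12 = day 29.
Since code integration (must start by day 29) depends on it, asset creation must finish by day 29. Backing off its 12-day duration gives a latest start of day 17.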